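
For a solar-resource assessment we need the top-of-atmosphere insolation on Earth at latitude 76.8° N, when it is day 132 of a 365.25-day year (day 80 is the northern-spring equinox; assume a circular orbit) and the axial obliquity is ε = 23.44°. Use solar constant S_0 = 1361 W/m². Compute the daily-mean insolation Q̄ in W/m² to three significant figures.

Solar longitude: L_s = 360° × (132 − 80)/365.25 = 51.253°.
sin δ = sin 23.44° × sin 51.253° = 0.31024, so δ = +18.074°.
cos h₀ = −tan(+76.8°) tan(+18.074°) = -1.3914 ≤ −1 ⇒ polar day, h₀ = π.
Bracket: h₀ sin ϕ sin δ + cos ϕ cos δ sin h₀ = 3.1416×0.97358×0.31024 + 0.22835×0.95066×0.00000 = 0.948900 + 0.000000 = 0.948900.
Q̄ = (S_0/π) × [bracket] = (1361/π) × 0.948900 = 411.1 W/m².

Q̄ ≈ 411 W/m²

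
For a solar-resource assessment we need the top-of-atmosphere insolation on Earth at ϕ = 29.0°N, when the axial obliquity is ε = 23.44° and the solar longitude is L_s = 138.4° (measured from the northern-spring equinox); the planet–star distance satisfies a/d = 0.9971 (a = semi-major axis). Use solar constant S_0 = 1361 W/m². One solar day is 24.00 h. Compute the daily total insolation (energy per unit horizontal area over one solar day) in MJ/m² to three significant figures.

39.2 MJ/m²

Solar declination: sin δ = sin ε · sin L_s = sin 23.44° × sin 138.4° = 0.26410, so δ = +15.314°.
cos h₀ = −tan(+29.0°) tan(+15.314°) = -0.1518, h₀ = 1.7232 rad.
Bracket: h₀ sin ϕ sin δ + cos ϕ cos δ sin h₀ = 1.7232×0.48481×0.26410 + 0.87462×0.96449×0.98841 = 0.220636 + 0.833785 = 1.054421.
Inverse-square distance factor (a/d)² = 0.9971² = 0.994208.
Q̄ = (S_0/π) × 0.994208 × [bracket] = (1361/π) × 0.994208 × 1.054421 = 454.15 W/m².
Daily total = Q̄ × 24.00 h × 3600 s/h = 454.15 × 24.00 × 3600 / 10⁶ = 39.24 MJ/m².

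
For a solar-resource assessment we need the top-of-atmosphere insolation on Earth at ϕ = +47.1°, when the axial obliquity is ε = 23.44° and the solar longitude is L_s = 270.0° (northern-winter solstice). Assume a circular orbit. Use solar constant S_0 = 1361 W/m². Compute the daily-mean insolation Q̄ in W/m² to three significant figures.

Solar declination: sin δ = sin ε · sin L_s = sin 23.44° × sin 270.0° = -0.39779, so δ = -23.440°.
cos h₀ = −tan(+47.1°) tan(-23.440°) = 0.4666, h₀ = 1.0854 rad.
Bracket: h₀ sin ϕ sin δ + cos ϕ cos δ sin h₀ = 1.0854×0.73254×-0.39779 + 0.68072×0.91748×0.88448 = -0.316282 + 0.552399 = 0.236117.
Q̄ = (S_0/π) × [bracket] = (1361/π) × 0.236117 = 102.3 W/m².

Q̄ ≈ 102 W/m²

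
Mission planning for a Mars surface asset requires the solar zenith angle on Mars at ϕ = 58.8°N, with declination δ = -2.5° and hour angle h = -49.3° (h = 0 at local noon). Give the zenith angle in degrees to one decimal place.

θ_z = 72.5°

cos θ_z = sin ϕ sin δ + cos ϕ cos δ cos h = -0.037310 + 0.337483 = 0.300173.
θ_z = arccos(0.300173) = 72.5°.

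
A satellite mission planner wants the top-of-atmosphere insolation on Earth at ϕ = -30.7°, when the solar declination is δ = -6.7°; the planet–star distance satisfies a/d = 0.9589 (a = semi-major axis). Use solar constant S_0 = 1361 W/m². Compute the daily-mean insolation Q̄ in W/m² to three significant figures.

Q̄ ≈ 378 W/m²

cos h₀ = −tan(-30.7°) tan(-6.700°) = -0.0698, h₀ = 1.6406 rad.
Bracket: h₀ sin ϕ sin δ + cos ϕ cos δ sin h₀ = 1.6406×-0.51054×-0.11667 + 0.85985×0.99317×0.99756 = 0.097722 + 0.851894 = 0.949616.
Inverse-square distance factor (a/d)² = 0.9589² = 0.919489.
Q̄ = (S_0/π) × 0.919489 × [bracket] = (1361/π) × 0.919489 × 0.949616 = 378.3 W/m².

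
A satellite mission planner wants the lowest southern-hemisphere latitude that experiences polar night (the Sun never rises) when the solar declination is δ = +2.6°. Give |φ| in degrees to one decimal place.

Polar night requires cos H₀ = −tan φ tan δ ≥ 1, i.e. tan φ tan δ ≤ −1.
The boundary is |tan φ| · |tan δ| = 1, so |φ| = 90° − |δ| = 90° − 2.6° = 87.4° in the southern hemisphere.

|φ| = 87.4°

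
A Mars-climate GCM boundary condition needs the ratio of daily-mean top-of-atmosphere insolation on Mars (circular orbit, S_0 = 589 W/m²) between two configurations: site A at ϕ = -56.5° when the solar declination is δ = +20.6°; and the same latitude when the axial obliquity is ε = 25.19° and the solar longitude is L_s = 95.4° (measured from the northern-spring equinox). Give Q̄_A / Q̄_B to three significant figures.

Q̄_A / Q̄_B ≈ 1.86

— Configuration A (ϕ=-56.5°):
cos h₀ = −tan(-56.5°) tan(+20.600°) = 0.5679, h₀ = 0.9669 rad.
Bracket: h₀ sin ϕ sin δ + cos ϕ cos δ sin h₀ = 0.9669×-0.83389×0.35184 + 0.55194×0.93606×0.82311 = -0.283684 + 0.425259 = 0.141575.
Q̄ = (S_0/π) × [bracket] = (589/π) × 0.141575 = 26.543 W/m².
— Configuration B (ϕ=-56.5°):
Solar declination: sin δ = sin ε · sin L_s = sin 25.19° × sin 95.4° = 0.42373, so δ = +25.070°.
cos h₀ = −tan(-56.5°) tan(+25.070°) = 0.7068, h₀ = 0.7859 rad.
Bracket: h₀ sin ϕ sin δ + cos ϕ cos δ sin h₀ = 0.7859×-0.83389×0.42373 + 0.55194×0.90579×0.70744 = -0.277693 + 0.353679 = 0.075986.
Q̄ = (S_0/π) × [bracket] = (589/π) × 0.075986 = 14.246 W/m².
Ratio Q̄_A / Q̄_B = 26.543 / 14.246 = 1.863.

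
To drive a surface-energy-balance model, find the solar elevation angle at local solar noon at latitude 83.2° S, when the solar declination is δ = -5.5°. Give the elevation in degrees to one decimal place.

12.3°

At local noon the hour angle is zero, so the zenith angle equals |φ − δ| = |-83.2° − (-5.500°)| = 77.700°.
Elevation = 90° − 77.700° = 12.3°.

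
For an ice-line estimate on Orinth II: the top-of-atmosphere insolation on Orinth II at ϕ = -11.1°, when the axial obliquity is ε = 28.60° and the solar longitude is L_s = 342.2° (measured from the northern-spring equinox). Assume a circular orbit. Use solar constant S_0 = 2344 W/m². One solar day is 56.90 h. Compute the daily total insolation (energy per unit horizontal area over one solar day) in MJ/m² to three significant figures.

155 MJ/m²

Solar declination: sin δ = sin ε · sin L_s = sin 28.60° × sin 342.2° = -0.14633, so δ = -8.415°.
cos h₀ = −tan(-11.1°) tan(-8.415°) = -0.0290, h₀ = 1.5998 rad.
Bracket: h₀ sin ϕ sin δ + cos ϕ cos δ sin h₀ = 1.5998×-0.19252×-0.14633 + 0.98129×0.98924×0.99958 = 0.045069 + 0.970324 = 1.015393.
Q̄ = (S_0/π) × [bracket] = (2344/π) × 1.015393 = 757.60 W/m².
Daily total = Q̄ × 56.90 h × 3600 s/h = 757.60 × 56.90 × 3600 / 10⁶ = 155.2 MJ/m².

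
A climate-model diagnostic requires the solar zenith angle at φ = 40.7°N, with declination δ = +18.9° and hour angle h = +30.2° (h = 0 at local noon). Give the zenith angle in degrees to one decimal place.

cos θ_z = sin φ sin δ + cos φ cos δ cos h = 0.211226 + 0.619910 = 0.831136.
θ_z = arccos(0.831136) = 33.8°.

θ_z = 33.8°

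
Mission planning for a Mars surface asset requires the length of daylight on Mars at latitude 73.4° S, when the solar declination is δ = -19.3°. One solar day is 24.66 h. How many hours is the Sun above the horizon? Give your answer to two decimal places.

Sunrise equation: cos H₀ = −tan φ · tan δ = -1.1747 ≤ −1, so the Sun never sets (polar day) and H₀ = π.
Daylight = 2H₀/(2π) × 24.66 h = (3.1416/π) × 24.66 = 24.66 h.

24.66 h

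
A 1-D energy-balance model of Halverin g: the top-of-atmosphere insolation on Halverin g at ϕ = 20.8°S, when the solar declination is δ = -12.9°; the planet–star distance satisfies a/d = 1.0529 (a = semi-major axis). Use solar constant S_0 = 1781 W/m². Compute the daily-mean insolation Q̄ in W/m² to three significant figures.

Q̄ ≈ 653 W/m²

cos h₀ = −tan(-20.8°) tan(-12.900°) = -0.0870, h₀ = 1.6579 rad.
Bracket: h₀ sin ϕ sin δ + cos ϕ cos δ sin h₀ = 1.6579×-0.35511×-0.22325 + 0.93483×0.97476×0.99621 = 0.131436 + 0.907781 = 1.039217.
Inverse-square distance factor (a/d)² = 1.0529² = 1.108598.
Q̄ = (S_0/π) × 1.108598 × [bracket] = (1781/π) × 1.108598 × 1.039217 = 653.1 W/m².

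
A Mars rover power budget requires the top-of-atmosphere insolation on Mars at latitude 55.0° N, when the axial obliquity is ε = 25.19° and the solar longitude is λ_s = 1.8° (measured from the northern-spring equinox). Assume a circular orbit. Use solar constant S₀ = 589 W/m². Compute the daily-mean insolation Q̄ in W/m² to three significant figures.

Q̄ ≈ 111 W/m²

Solar declination: sin δ = sin ε · sin λ_s = sin 25.19° × sin 1.8° = 0.01337, so δ = +0.766°.
cos H₀ = −tan(+55.0°) tan(+0.766°) = -0.0191, H₀ = 1.5899 rad.
Bracket: H₀ sin φ sin δ + cos φ cos δ sin H₀ = 1.5899×0.81915×0.01337 + 0.57358×0.99991×0.99982 = 0.017413 + 0.573425 = 0.590838.
Q̄ = (S₀/π) × [bracket] = (589/π) × 0.590838 = 110.8 W/m².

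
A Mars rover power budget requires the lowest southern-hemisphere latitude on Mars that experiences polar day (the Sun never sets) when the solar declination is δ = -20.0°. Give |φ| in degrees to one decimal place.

|φ| = 70.0°

Polar day requires cos H₀ = −tan φ tan δ ≤ −1, i.e. tan φ tan δ ≥ 1.
The boundary is |tan φ| · |tan δ| = 1, so |φ| = 90° − |δ| = 90° − 20.0° = 70.0° in the southern hemisphere.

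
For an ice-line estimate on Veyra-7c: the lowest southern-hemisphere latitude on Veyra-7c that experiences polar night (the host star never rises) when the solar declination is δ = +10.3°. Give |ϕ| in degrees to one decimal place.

|ϕ| = 79.7°

Polar night requires cos h₀ = −tan ϕ tan δ ≥ 1, i.e. tan ϕ tan δ ≤ −1.
The boundary is |tan ϕ| · |tan δ| = 1, so |ϕ| = 90° − |δ| = 90° − 10.3° = 79.7° in the southern hemisphere.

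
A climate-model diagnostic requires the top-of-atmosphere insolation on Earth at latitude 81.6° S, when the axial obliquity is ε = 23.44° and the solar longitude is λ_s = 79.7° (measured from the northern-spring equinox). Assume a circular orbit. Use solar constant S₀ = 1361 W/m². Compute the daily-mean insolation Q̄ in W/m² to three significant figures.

Solar declination: sin δ = sin ε · sin λ_s = sin 23.44° × sin 79.7° = 0.39138, so δ = +23.040°.
cos H₀ = −tan(-81.6°) tan(+23.040°) = 2.8802 ≥ 1 ⇒ polar night, H₀ = 0 and Q̄ = 0.

Q̄ ≈ 0.00 W/m²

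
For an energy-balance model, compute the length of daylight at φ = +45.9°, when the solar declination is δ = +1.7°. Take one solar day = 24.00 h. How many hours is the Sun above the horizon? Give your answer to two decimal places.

cos H₀ = −tan φ · tan δ = −tan(+45.9°) × tan(+1.700°) = -0.0306, so H₀ = 1.6014 rad = 91.76°.
Daylight = 2H₀/(2π) × 24.00 h = (1.6014/π) × 24.00 = 12.23 h.

12.23 h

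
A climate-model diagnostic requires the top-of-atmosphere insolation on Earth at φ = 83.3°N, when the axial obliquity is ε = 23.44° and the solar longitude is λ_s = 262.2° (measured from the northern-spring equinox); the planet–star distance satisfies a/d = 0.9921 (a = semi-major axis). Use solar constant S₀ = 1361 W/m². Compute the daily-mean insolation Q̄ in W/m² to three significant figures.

Q̄ ≈ 0.00 W/m²

Solar declination: sin δ = sin ε · sin λ_s = sin 23.44° × sin 262.2° = -0.39411, so δ = -23.210°.
cos H₀ = −tan(+83.3°) tan(-23.210°) = 3.6503 ≥ 1 ⇒ polar night, H₀ = 0 and Q̄ = 0.
Inverse-square distance factor (a/d)² = 0.9921² = 0.984262.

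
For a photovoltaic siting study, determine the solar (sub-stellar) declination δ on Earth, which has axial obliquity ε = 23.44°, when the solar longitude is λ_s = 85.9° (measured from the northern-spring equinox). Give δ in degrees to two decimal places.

δ = +23.38°

sin δ = sin ε · sin λ_s = sin 23.44° × sin 85.9° = 0.396770.
δ = arcsin(0.396770) = +23.38°.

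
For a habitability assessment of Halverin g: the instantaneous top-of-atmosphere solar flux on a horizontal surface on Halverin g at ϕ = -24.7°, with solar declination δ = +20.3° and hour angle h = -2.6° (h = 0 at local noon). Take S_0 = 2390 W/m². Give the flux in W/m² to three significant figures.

cos θ_z = sin ϕ sin δ + cos ϕ cos δ cos h = -0.144973 + 0.851203 = 0.706230.
Flux = S_0 · cos θ_z = 2390 × 0.706230 = 1688 W/m².

1.69e+03 W/m²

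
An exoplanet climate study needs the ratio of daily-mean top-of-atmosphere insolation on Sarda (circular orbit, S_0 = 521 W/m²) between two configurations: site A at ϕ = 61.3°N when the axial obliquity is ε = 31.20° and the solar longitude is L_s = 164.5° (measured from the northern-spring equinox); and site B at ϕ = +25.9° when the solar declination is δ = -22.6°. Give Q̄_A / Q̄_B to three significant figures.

Q̄_A / Q̄_B ≈ 1.17

— Configuration A (ϕ=+61.3°):
Solar declination: sin δ = sin ε · sin L_s = sin 31.20° × sin 164.5° = 0.13844, so δ = +7.957°.
cos h₀ = −tan(+61.3°) tan(+7.957°) = -0.2553, h₀ = 1.8290 rad.
Bracket: h₀ sin ϕ sin δ + cos ϕ cos δ sin h₀ = 1.8290×0.87715×0.13844 + 0.48022×0.99037×0.96686 = 0.222100 + 0.459834 = 0.681934.
Q̄ = (S_0/π) × [bracket] = (521/π) × 0.681934 = 113.09 W/m².
— Configuration B (ϕ=+25.9°):
cos h₀ = −tan(+25.9°) tan(-22.600°) = 0.2021, h₀ = 1.3673 rad.
Bracket: h₀ sin ϕ sin δ + cos ϕ cos δ sin h₀ = 1.3673×0.43680×-0.38430 + 0.89956×0.92321×0.97936 = -0.229518 + 0.813342 = 0.583824.
Q̄ = (S_0/π) × [bracket] = (521/π) × 0.583824 = 96.821 W/m².
Ratio Q̄_A / Q̄_B = 113.09 / 96.821 = 1.168.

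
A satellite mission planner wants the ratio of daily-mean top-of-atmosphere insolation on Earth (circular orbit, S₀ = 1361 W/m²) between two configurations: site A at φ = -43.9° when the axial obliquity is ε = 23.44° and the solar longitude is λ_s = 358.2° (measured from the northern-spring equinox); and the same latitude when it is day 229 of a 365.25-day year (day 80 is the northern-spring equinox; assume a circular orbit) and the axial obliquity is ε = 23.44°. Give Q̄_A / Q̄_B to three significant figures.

— Configuration A (φ=-43.9°):
Solar declination: sin δ = sin ε · sin λ_s = sin 23.44° × sin 358.2° = -0.01249, so δ = -0.716°.
cos H₀ = −tan(-43.9°) tan(-0.716°) = -0.0120, H₀ = 1.5828 rad.
Bracket: H₀ sin φ sin δ + cos φ cos δ sin H₀ = 1.5828×-0.69340×-0.01249 + 0.72055×0.99992×0.99993 = 0.013708 + 0.720442 = 0.734150.
Q̄ = (S₀/π) × [bracket] = (1361/π) × 0.734150 = 318.05 W/m².
— Configuration B (φ=-43.9°):
Solar longitude: λ_s = 360° × (229 − 80)/365.25 = 146.858°.
sin δ = sin 23.44° × sin 146.858° = 0.21748, so δ = +12.561°.
cos H₀ = −tan(-43.9°) tan(+12.561°) = 0.2144, H₀ = 1.3547 rad.
Bracket: H₀ sin φ sin δ + cos φ cos δ sin H₀ = 1.3547×-0.69340×0.21748 + 0.72055×0.97607×0.97674 = -0.204290 + 0.686948 = 0.482658.
Q̄ = (S₀/π) × [bracket] = (1361/π) × 0.482658 = 209.10 W/m².
Ratio Q̄_A / Q̄_B = 318.05 / 209.10 = 1.521.

Q̄_A / Q̄_B ≈ 1.52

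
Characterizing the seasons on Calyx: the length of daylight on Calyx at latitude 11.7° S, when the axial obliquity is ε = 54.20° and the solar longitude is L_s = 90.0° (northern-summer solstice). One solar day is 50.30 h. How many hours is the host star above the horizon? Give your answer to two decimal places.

Solar declination: sin δ = sin ε · sin L_s = sin 54.20° × sin 90.0° = 0.81106, so δ = +54.200°.
cos h₀ = −tan ϕ · tan δ = −tan(-11.7°) × tan(+54.200°) = 0.2871, so h₀ = 1.2796 rad = 73.31°.
Daylight = 2h₀/(2π) × 50.30 h = (1.2796/π) × 50.30 = 20.49 h.

20.49 h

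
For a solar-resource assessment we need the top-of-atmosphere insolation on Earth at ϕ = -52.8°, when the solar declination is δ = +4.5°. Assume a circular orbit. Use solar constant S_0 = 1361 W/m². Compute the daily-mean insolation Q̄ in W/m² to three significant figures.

cos h₀ = −tan(-52.8°) tan(+4.500°) = 0.1037, h₀ = 1.4669 rad.
Bracket: h₀ sin ϕ sin δ + cos ϕ cos δ sin h₀ = 1.4669×-0.79653×0.07846 + 0.60460×0.99692×0.99461 = -0.091675 + 0.599489 = 0.507814.
Q̄ = (S_0/π) × [bracket] = (1361/π) × 0.507814 = 220.0 W/m².

Q̄ ≈ 220 W/m²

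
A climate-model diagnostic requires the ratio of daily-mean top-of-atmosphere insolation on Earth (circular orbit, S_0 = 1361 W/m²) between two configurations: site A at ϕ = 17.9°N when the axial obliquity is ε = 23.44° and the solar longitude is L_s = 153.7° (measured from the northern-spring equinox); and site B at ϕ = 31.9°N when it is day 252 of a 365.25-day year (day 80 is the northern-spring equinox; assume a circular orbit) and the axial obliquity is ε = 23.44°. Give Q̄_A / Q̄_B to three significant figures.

Q̄_A / Q̄_B ≈ 1.13

— Configuration A (ϕ=+17.9°):
Solar declination: sin δ = sin ε · sin L_s = sin 23.44° × sin 153.7° = 0.17625, so δ = +10.151°.
cos h₀ = −tan(+17.9°) tan(+10.151°) = -0.0578, h₀ = 1.6287 rad.
Bracket: h₀ sin ϕ sin δ + cos ϕ cos δ sin h₀ = 1.6287×0.30736×0.17625 + 0.95159×0.98435×0.99833 = 0.088230 + 0.935133 = 1.023363.
Q̄ = (S_0/π) × [bracket] = (1361/π) × 1.023363 = 443.34 W/m².
— Configuration B (ϕ=+31.9°):
Solar longitude: L_s = 360° × (252 − 80)/365.25 = 169.528°.
sin δ = sin 23.44° × sin 169.528° = 0.07230, so δ = +4.146°.
cos h₀ = −tan(+31.9°) tan(+4.146°) = -0.0451, h₀ = 1.6159 rad.
Bracket: h₀ sin ϕ sin δ + cos ϕ cos δ sin h₀ = 1.6159×0.52844×0.07230 + 0.84897×0.99738×0.99898 = 0.061737 + 0.845882 = 0.907619.
Q̄ = (S_0/π) × [bracket] = (1361/π) × 0.907619 = 393.20 W/m².
Ratio Q̄_A / Q̄_B = 443.34 / 393.20 = 1.128.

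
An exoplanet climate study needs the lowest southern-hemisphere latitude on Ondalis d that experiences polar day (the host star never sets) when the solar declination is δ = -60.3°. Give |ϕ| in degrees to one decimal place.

Polar day requires cos h₀ = −tan ϕ tan δ ≤ −1, i.e. tan ϕ tan δ ≥ 1.
The boundary is |tan ϕ| · |tan δ| = 1, so |ϕ| = 90° − |δ| = 90° − 60.3° = 29.7° in the southern hemisphere.

|ϕ| = 29.7°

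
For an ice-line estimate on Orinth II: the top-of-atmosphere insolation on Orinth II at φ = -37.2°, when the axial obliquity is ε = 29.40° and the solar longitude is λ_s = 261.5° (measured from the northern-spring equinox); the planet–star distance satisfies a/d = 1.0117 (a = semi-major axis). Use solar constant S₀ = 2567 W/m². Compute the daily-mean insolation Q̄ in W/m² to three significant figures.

Q̄ ≈ 1.02e+03 W/m²

Solar declination: sin δ = sin ε · sin λ_s = sin 29.40° × sin 261.5° = -0.48551, so δ = -29.046°.
cos H₀ = −tan(-37.2°) tan(-29.046°) = -0.4215, H₀ = 2.0059 rad.
Bracket: H₀ sin φ sin δ + cos φ cos δ sin H₀ = 2.0059×-0.60460×-0.48551 + 0.79653×0.87423×0.90681 = 0.588811 + 0.631458 = 1.220269.
Inverse-square distance factor (a/d)² = 1.0117² = 1.023537.
Q̄ = (S₀/π) × 1.023537 × [bracket] = (2567/π) × 1.023537 × 1.220269 = 1021 W/m².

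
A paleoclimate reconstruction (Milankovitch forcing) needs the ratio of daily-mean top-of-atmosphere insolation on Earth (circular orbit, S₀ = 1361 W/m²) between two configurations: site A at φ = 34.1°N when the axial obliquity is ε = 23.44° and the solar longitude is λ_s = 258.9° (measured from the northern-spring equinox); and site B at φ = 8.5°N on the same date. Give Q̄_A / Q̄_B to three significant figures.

— Configuration A (φ=+34.1°):
Solar declination: sin δ = sin ε · sin λ_s = sin 23.44° × sin 258.9° = -0.39035, so δ = -22.976°.
cos H₀ = −tan(+34.1°) tan(-22.976°) = 0.2871, H₀ = 1.2796 rad.
Bracket: H₀ sin φ sin δ + cos φ cos δ sin H₀ = 1.2796×0.56064×-0.39035 + 0.82806×0.92067×0.95791 = -0.280035 + 0.730282 = 0.450247.
Q̄ = (S₀/π) × [bracket] = (1361/π) × 0.450247 = 195.06 W/m².
— Configuration B (φ=+8.5°):
cos H₀ = −tan(+8.5°) tan(-22.976°) = 0.0634, H₀ = 1.5074 rad.
Bracket: H₀ sin φ sin δ + cos φ cos δ sin H₀ = 1.5074×0.14781×-0.39035 + 0.98902×0.92067×0.99799 = -0.086973 + 0.908731 = 0.821758.
Q̄ = (S₀/π) × [bracket] = (1361/π) × 0.821758 = 356.00 W/m².
Ratio Q̄_A / Q̄_B = 195.06 / 356.00 = 0.5479.

Q̄_A / Q̄_B ≈ 0.548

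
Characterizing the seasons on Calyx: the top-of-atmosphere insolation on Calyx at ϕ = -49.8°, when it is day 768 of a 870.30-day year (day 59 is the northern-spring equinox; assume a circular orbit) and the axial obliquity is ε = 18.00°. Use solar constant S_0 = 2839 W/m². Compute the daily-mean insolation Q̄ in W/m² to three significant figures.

Solar longitude: L_s = 360° × (768 − 59)/870.30 = 293.278°.
sin δ = sin 18.00° × sin 293.278° = -0.28386, so δ = -16.491°.
cos h₀ = −tan(-49.8°) tan(-16.491°) = -0.3503, h₀ = 1.9287 rad.
Bracket: h₀ sin ϕ sin δ + cos ϕ cos δ sin h₀ = 1.9287×-0.76380×-0.28386 + 0.64546×0.95887×0.93663 = 0.418166 + 0.579692 = 0.997858.
Q̄ = (S_0/π) × [bracket] = (2839/π) × 0.997858 = 901.7 W/m².

Q̄ ≈ 902 W/m²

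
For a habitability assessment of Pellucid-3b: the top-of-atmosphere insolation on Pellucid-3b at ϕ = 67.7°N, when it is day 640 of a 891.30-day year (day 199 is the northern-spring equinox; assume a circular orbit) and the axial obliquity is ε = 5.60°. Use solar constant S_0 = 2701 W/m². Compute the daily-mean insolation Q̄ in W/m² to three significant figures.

Q̄ ≈ 330 W/m²

Solar longitude: L_s = 360° × (640 − 199)/891.30 = 178.122°.
sin δ = sin 5.60° × sin 178.122° = 0.00320, so δ = +0.183°.
cos h₀ = −tan(+67.7°) tan(+0.183°) = -0.0078, h₀ = 1.5786 rad.
Bracket: h₀ sin ϕ sin δ + cos ϕ cos δ sin h₀ = 1.5786×0.92521×0.00320 + 0.37946×0.99999×0.99997 = 0.004674 + 0.379445 = 0.384119.
Q̄ = (S_0/π) × [bracket] = (2701/π) × 0.384119 = 330.2 W/m².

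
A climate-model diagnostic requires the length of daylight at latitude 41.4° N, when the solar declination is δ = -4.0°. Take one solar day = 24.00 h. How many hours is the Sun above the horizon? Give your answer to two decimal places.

11.53 h

cos H₀ = −tan φ · tan δ = −tan(+41.4°) × tan(-4.000°) = 0.0616, so H₀ = 1.5091 rad = 86.47°.
Daylight = 2H₀/(2π) × 24.00 h = (1.5091/π) × 24.00 = 11.53 h.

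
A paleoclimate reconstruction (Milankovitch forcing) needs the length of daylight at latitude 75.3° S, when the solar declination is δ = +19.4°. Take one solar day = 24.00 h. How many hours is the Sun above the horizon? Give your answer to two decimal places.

cos H₀ = −tan φ · tan δ = 1.3423 ≥ 1, so the Sun never rises (polar night) and H₀ = 0.
Daylight = 2H₀/(2π) × 24.00 h = (0.0000/π) × 24.00 = 0.00 h.

0.00 h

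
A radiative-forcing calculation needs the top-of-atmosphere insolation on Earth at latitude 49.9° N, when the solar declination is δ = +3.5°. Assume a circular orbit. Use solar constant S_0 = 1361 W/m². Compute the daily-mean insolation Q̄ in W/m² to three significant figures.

Q̄ ≈ 311 W/m²

cos h₀ = −tan(+49.9°) tan(+3.500°) = -0.0726, h₀ = 1.6435 rad.
Bracket: h₀ sin ϕ sin δ + cos ϕ cos δ sin h₀ = 1.6435×0.76492×0.06105 + 0.64412×0.99813×0.99736 = 0.076749 + 0.641218 = 0.717967.
Q̄ = (S_0/π) × [bracket] = (1361/π) × 0.717967 = 311.0 W/m².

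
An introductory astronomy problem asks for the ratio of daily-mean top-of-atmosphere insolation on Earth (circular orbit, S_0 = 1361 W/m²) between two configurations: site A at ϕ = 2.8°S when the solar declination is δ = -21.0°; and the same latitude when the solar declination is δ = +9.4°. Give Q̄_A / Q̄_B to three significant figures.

— Configuration A (ϕ=-2.8°):
cos h₀ = −tan(-2.8°) tan(-21.000°) = -0.0188, h₀ = 1.5896 rad.
Bracket: h₀ sin ϕ sin δ + cos ϕ cos δ sin h₀ = 1.5896×-0.04885×-0.35837 + 0.99881×0.93358×0.99982 = 0.027828 + 0.932301 = 0.960129.
Q̄ = (S_0/π) × [bracket] = (1361/π) × 0.960129 = 415.95 W/m².
— Configuration B (ϕ=-2.8°):
cos h₀ = −tan(-2.8°) tan(+9.400°) = 0.0081, h₀ = 1.5627 rad.
Bracket: h₀ sin ϕ sin δ + cos ϕ cos δ sin h₀ = 1.5627×-0.04885×0.16333 + 0.99881×0.98657×0.99997 = -0.012468 + 0.985366 = 0.972898.
Q̄ = (S_0/π) × [bracket] = (1361/π) × 0.972898 = 421.48 W/m².
Ratio Q̄_A / Q̄_B = 415.95 / 421.48 = 0.9869.

Q̄_A / Q̄_B ≈ 0.987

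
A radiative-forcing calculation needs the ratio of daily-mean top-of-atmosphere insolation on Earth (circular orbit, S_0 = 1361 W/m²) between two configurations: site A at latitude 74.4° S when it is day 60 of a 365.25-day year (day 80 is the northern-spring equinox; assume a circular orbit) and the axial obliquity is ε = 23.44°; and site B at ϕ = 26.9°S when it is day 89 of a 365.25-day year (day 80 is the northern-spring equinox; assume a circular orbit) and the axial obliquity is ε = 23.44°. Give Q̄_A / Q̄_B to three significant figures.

— Configuration A (ϕ=-74.4°):
Solar longitude: L_s = 360° × (60 − 80)/365.25 = -19.713°, i.e. -19.713° + 360° = 340.287°.
sin δ = sin 23.44° × sin 340.287° = -0.13417, so δ = -7.711°.
cos h₀ = −tan(-74.4°) tan(-7.711°) = -0.4849, h₀ = 2.0771 rad.
Bracket: h₀ sin ϕ sin δ + cos ϕ cos δ sin h₀ = 2.0771×-0.96316×-0.13417 + 0.26892×0.99096×0.87455 = 0.268418 + 0.233058 = 0.501476.
Q̄ = (S_0/π) × [bracket] = (1361/π) × 0.501476 = 217.25 W/m².
— Configuration B (ϕ=-26.9°):
Solar longitude: L_s = 360° × (89 − 80)/365.25 = 8.871°.
sin δ = sin 23.44° × sin 8.871° = 0.06134, so δ = +3.517°.
cos h₀ = −tan(-26.9°) tan(+3.517°) = 0.0312, h₀ = 1.5396 rad.
Bracket: h₀ sin ϕ sin δ + cos ϕ cos δ sin h₀ = 1.5396×-0.45243×0.06134 + 0.89180×0.99812×0.99951 = -0.042727 + 0.889687 = 0.846960.
Q̄ = (S_0/π) × [bracket] = (1361/π) × 0.846960 = 366.92 W/m².
Ratio Q̄_A / Q̄_B = 217.25 / 366.92 = 0.5921.

Q̄_A / Q̄_B ≈ 0.592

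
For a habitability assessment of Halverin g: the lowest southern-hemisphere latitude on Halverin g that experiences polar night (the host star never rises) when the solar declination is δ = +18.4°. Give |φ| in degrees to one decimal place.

|φ| = 71.6°

Polar night requires cos H₀ = −tan φ tan δ ≥ 1, i.e. tan φ tan δ ≤ −1.
The boundary is |tan φ| · |tan δ| = 1, so |φ| = 90° − |δ| = 90° − 18.4° = 71.6° in the southern hemisphere.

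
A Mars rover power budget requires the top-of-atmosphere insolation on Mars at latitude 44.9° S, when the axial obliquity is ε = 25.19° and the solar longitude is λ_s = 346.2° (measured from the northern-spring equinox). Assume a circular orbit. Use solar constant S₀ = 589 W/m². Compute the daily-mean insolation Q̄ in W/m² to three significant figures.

Solar declination: sin δ = sin ε · sin λ_s = sin 25.19° × sin 346.2° = -0.10152, so δ = -5.827°.
cos H₀ = −tan(-44.9°) tan(-5.827°) = -0.1017, H₀ = 1.6727 rad.
Bracket: H₀ sin φ sin δ + cos φ cos δ sin H₀ = 1.6727×-0.70587×-0.10152 + 0.70834×0.99483×0.99482 = 0.119866 + 0.701028 = 0.820894.
Q̄ = (S₀/π) × [bracket] = (589/π) × 0.820894 = 153.9 W/m².

Q̄ ≈ 154 W/m²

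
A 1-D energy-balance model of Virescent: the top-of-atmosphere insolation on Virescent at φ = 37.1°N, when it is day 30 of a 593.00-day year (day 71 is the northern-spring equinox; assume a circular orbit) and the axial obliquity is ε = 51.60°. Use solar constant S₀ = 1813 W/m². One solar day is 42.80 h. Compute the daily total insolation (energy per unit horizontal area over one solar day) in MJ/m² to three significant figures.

Solar longitude: λ_s = 360° × (30 − 71)/593.00 = -24.890°, i.e. -24.890° + 360° = 335.110°.
sin δ = sin 51.60° × sin 335.110° = -0.32984, so δ = -19.259°.
cos H₀ = −tan(+37.1°) tan(-19.259°) = 0.2642, H₀ = 1.3034 rad.
Bracket: H₀ sin φ sin δ + cos φ cos δ sin H₀ = 1.3034×0.60321×-0.32984 + 0.79758×0.94404×0.96445 = -0.259328 + 0.726180 = 0.466852.
Q̄ = (S₀/π) × [bracket] = (1813/π) × 0.466852 = 269.42 W/m².
Daily total = Q̄ × 42.80 h × 3600 s/h = 269.42 × 42.80 × 3600 / 10⁶ = 41.51 MJ/m².

41.5 MJ/m²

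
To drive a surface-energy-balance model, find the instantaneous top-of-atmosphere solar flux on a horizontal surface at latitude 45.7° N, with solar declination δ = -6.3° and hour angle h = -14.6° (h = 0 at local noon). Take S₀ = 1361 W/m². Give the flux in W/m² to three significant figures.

cos θ_z = sin φ sin δ + cos φ cos δ cos h = -0.078536 + 0.671781 = 0.593245.
Flux = S₀ · cos θ_z = 1361 × 0.593245 = 807.4 W/m².

807 W/m²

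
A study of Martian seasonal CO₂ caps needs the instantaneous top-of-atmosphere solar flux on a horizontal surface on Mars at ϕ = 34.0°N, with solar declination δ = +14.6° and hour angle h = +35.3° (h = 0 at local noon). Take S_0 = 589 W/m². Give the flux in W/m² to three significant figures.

469 W/m²

cos θ_z = sin ϕ sin δ + cos ϕ cos δ cos h = 0.140955 + 0.654760 = 0.795715.
Flux = S_0 · cos θ_z = 589 × 0.795715 = 468.7 W/m².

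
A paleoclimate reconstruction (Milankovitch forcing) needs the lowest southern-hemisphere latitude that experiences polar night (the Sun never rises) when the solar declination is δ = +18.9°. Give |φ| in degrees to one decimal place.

|φ| = 71.1°

Polar night requires cos H₀ = −tan φ tan δ ≥ 1, i.e. tan φ tan δ ≤ −1.
The boundary is |tan φ| · |tan δ| = 1, so |φ| = 90° − |δ| = 90° − 18.9° = 71.1° in the southern hemisphere.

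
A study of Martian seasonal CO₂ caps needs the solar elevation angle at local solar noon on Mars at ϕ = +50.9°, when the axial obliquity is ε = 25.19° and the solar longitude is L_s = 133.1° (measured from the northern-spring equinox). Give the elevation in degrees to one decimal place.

57.2°

Solar declination: sin δ = sin ε · sin L_s = sin 25.19° × sin 133.1° = 0.31077, so δ = +18.106°.
At local noon the hour angle is zero, so the zenith angle equals |ϕ − δ| = |+50.9° − (+18.106°)| = 32.794°.
Elevation = 90° − 32.794° = 57.2°.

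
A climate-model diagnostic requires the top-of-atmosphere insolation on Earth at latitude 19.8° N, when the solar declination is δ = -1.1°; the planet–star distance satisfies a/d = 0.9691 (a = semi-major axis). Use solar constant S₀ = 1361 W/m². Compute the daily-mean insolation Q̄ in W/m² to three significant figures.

Q̄ ≈ 379 W/m²

cos H₀ = −tan(+19.8°) tan(-1.100°) = 0.0069, H₀ = 1.5639 rad.
Bracket: H₀ sin φ sin δ + cos φ cos δ sin H₀ = 1.5639×0.33874×-0.01920 + 0.94088×0.99982×0.99998 = -0.010171 + 0.940692 = 0.930521.
Inverse-square distance factor (a/d)² = 0.9691² = 0.939155.
Q̄ = (S₀/π) × 0.939155 × [bracket] = (1361/π) × 0.939155 × 0.930521 = 378.6 W/m².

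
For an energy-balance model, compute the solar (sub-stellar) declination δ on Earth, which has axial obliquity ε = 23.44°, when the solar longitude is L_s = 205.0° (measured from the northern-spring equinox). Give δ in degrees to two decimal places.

sin δ = sin ε · sin L_s = sin 23.44° × sin 205.0° = -0.168113.
δ = arcsin(-0.168113) = -9.68°.

δ = -9.68°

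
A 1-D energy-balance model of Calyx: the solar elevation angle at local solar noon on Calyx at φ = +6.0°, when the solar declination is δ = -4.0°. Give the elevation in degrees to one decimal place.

80.0°

At local noon the hour angle is zero, so the zenith angle equals |φ − δ| = |+6.0° − (-4.000°)| = 10.000°.
Elevation = 90° − 10.000° = 80.0°.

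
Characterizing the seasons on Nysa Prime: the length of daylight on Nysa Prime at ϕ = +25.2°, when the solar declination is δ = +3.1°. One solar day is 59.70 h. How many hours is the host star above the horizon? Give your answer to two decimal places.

30.33 h

cos h₀ = −tan ϕ · tan δ = −tan(+25.2°) × tan(+3.100°) = -0.0255, so h₀ = 1.5963 rad = 91.46°.
Daylight = 2h₀/(2π) × 59.70 h = (1.5963/π) × 59.70 = 30.33 h.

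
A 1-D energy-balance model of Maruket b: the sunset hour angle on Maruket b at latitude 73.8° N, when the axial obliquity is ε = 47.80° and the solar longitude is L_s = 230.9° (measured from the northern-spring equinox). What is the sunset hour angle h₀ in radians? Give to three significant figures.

Solar declination: sin δ = sin ε · sin L_s = sin 47.80° × sin 230.9° = -0.57490, so δ = -35.093°.
cos h₀ = −tan ϕ · tan δ = 2.4184 ≥ 1, so the host star never rises (polar night) and h₀ = 0.

h₀ = 0.00 rad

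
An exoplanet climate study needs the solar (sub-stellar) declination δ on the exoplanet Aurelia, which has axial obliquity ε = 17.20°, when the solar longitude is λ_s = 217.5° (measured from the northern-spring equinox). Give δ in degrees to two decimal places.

δ = -10.37°

sin δ = sin ε · sin λ_s = sin 17.20° × sin 217.5° = -0.180016.
δ = arcsin(-0.180016) = -10.37°.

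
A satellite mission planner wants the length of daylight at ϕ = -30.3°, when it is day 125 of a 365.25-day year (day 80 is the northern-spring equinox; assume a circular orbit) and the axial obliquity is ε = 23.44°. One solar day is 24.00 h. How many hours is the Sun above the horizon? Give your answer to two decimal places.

10.70 h

Solar longitude: L_s = 360° × (125 − 80)/365.25 = 44.353°.
sin δ = sin 23.44° × sin 44.353° = 0.27809, so δ = +16.146°.
cos h₀ = −tan ϕ · tan δ = −tan(-30.3°) × tan(+16.146°) = 0.1692, so h₀ = 1.4008 rad = 80.26°.
Daylight = 2h₀/(2π) × 24.00 h = (1.4008/π) × 24.00 = 10.70 h.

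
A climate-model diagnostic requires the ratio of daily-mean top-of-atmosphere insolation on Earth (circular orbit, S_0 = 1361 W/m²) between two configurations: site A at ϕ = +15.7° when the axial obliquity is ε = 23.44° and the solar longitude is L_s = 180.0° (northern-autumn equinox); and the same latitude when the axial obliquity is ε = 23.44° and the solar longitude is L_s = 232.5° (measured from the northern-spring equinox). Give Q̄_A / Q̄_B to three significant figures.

— Configuration A (ϕ=+15.7°):
Solar declination: sin δ = sin ε · sin L_s = sin 23.44° × sin 180.0° = 0.00000, so δ = +0.000°.
cos h₀ = −tan(+15.7°) tan(+0.000°) = -0.0000, h₀ = 1.5708 rad.
Bracket: h₀ sin ϕ sin δ + cos ϕ cos δ sin h₀ = 1.5708×0.27060×0.00000 + 0.96269×1.00000×1.00000 = 0.000000 + 0.962690 = 0.962690.
Q̄ = (S_0/π) × [bracket] = (1361/π) × 0.962690 = 417.06 W/m².
— Configuration B (ϕ=+15.7°):
Solar declination: sin δ = sin ε · sin L_s = sin 23.44° × sin 232.5° = -0.31559, so δ = -18.396°.
cos h₀ = −tan(+15.7°) tan(-18.396°) = 0.0935, h₀ = 1.4772 rad.
Bracket: h₀ sin ϕ sin δ + cos ϕ cos δ sin h₀ = 1.4772×0.27060×-0.31559 + 0.96269×0.94890×0.99562 = -0.126151 + 0.909495 = 0.783344.
Q̄ = (S_0/π) × [bracket] = (1361/π) × 0.783344 = 339.36 W/m².
Ratio Q̄_A / Q̄_B = 417.06 / 339.36 = 1.229.

Q̄_A / Q̄_B ≈ 1.23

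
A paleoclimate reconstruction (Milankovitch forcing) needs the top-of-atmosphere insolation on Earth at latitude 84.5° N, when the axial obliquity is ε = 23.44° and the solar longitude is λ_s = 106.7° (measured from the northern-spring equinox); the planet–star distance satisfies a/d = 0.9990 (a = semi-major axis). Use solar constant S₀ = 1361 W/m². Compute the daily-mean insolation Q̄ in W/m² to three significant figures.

Solar declination: sin δ = sin ε · sin λ_s = sin 23.44° × sin 106.7° = 0.38101, so δ = +22.396°.
cos H₀ = −tan(+84.5°) tan(+22.396°) = -4.2798 ≤ −1 ⇒ polar day, H₀ = π.
Bracket: H₀ sin φ sin δ + cos φ cos δ sin H₀ = 3.1416×0.99540×0.38101 + 0.09585×0.92457×0.00000 = 1.191475 + 0.000000 = 1.191475.
Inverse-square distance factor (a/d)² = 0.9990² = 0.998001.
Q̄ = (S₀/π) × 0.998001 × [bracket] = (1361/π) × 0.998001 × 1.191475 = 515.1 W/m².

Q̄ ≈ 515 W/m²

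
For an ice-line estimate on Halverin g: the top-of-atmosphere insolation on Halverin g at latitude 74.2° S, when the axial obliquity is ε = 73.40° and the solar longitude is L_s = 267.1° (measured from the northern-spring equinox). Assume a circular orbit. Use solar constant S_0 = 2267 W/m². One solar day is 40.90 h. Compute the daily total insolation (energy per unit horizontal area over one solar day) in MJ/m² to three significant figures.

307 MJ/m²

Solar declination: sin δ = sin ε · sin L_s = sin 73.40° × sin 267.1° = -0.95710, so δ = -73.156°.
cos h₀ = −tan(-74.2°) tan(-73.156°) = -11.6722 ≤ −1 ⇒ polar day, h₀ = π.
Bracket: h₀ sin ϕ sin δ + cos ϕ cos δ sin h₀ = 3.1416×-0.96222×-0.95710 + 0.27228×0.28977×0.00000 = 2.893227 + 0.000000 = 2.893227.
Q̄ = (S_0/π) × [bracket] = (2267/π) × 2.893227 = 2087.8 W/m².
Daily total = Q̄ × 40.90 h × 3600 s/h = 2087.8 × 40.90 × 3600 / 10⁶ = 307.4 MJ/m².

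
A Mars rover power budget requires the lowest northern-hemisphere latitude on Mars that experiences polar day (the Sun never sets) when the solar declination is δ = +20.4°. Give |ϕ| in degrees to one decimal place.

Polar day requires cos h₀ = −tan ϕ tan δ ≤ −1, i.e. tan ϕ tan δ ≥ 1.
The boundary is |tan ϕ| · |tan δ| = 1, so |ϕ| = 90° − |δ| = 90° − 20.4° = 69.6° in the northern hemisphere.

|ϕ| = 69.6°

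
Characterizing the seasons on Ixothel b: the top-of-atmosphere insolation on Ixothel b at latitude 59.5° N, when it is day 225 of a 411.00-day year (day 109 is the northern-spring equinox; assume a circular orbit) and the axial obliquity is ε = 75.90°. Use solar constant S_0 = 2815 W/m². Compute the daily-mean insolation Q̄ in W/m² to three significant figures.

Solar longitude: L_s = 360° × (225 − 109)/411.00 = 101.606°.
sin δ = sin 75.90° × sin 101.606° = 0.95004, so δ = +71.813°.
cos h₀ = −tan(+59.5°) tan(+71.813°) = -5.1674 ≤ −1 ⇒ polar day, h₀ = π.
Bracket: h₀ sin ϕ sin δ + cos ϕ cos δ sin h₀ = 3.1416×0.86163×0.95004 + 0.50754×0.31212×0.00000 = 2.571660 + 0.000000 = 2.571660.
Q̄ = (S_0/π) × [bracket] = (2815/π) × 2.571660 = 2304 W/m².

Q̄ ≈ 2.30e+03 W/m²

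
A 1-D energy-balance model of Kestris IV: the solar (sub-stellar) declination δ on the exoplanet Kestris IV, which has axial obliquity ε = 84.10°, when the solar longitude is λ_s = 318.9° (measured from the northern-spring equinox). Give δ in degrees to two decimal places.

δ = -40.84°

sin δ = sin ε · sin λ_s = sin 84.10° × sin 318.9° = -0.653893.
δ = arcsin(-0.653893) = -40.84°.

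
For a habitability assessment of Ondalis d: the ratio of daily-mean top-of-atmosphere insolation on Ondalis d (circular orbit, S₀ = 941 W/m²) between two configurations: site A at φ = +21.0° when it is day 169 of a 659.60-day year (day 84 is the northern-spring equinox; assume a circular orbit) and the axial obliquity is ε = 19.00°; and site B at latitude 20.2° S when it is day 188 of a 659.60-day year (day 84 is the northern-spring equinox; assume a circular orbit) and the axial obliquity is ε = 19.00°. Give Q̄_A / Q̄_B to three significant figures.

— Configuration A (φ=+21.0°):
Solar longitude: λ_s = 360° × (169 − 84)/659.60 = 46.392°.
sin δ = sin 19.00° × sin 46.392° = 0.23573, so δ = +13.635°.
cos H₀ = −tan(+21.0°) tan(+13.635°) = -0.0931, H₀ = 1.6640 rad.
Bracket: H₀ sin φ sin δ + cos φ cos δ sin H₀ = 1.6640×0.35837×0.23573 + 0.93358×0.97182×0.99566 = 0.140572 + 0.903334 = 1.043906.
Q̄ = (S₀/π) × [bracket] = (941/π) × 1.043906 = 312.68 W/m².
— Configuration B (φ=-20.2°):
Solar longitude: λ_s = 360° × (188 − 84)/659.60 = 56.762°.
sin δ = sin 19.00° × sin 56.762° = 0.27230, so δ = +15.801°.
cos H₀ = −tan(-20.2°) tan(+15.801°) = 0.1041, H₀ = 1.4665 rad.
Bracket: H₀ sin φ sin δ + cos φ cos δ sin H₀ = 1.4665×-0.34530×0.27230 + 0.93849×0.96221×0.99456 = -0.137888 + 0.898112 = 0.760224.
Q̄ = (S₀/π) × [bracket] = (941/π) × 0.760224 = 227.71 W/m².
Ratio Q̄_A / Q̄_B = 312.68 / 227.71 = 1.373.

Q̄_A / Q̄_B ≈ 1.37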